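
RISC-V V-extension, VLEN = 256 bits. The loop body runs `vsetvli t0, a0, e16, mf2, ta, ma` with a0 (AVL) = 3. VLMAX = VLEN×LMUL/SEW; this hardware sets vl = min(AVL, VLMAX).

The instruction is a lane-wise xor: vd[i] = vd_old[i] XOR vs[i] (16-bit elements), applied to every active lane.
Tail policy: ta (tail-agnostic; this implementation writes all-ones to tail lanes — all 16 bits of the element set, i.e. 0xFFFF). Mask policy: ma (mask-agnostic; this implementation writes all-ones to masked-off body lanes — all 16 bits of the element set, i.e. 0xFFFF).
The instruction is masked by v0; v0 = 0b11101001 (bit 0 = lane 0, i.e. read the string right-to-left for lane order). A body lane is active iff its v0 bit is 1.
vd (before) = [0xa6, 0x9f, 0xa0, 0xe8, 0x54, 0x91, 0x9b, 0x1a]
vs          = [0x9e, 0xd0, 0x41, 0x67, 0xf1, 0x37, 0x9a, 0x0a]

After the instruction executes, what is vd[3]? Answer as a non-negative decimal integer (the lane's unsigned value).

vd[3] = 65535

VLMAX = (256 × 1/2) / 16 = 8 lanes
vl = min(AVL, VLMAX) = min(3, 8) = 3
  i=0: xor(0xa6,0x9e) → 56
  i=1: mask-off/ones → 65535
  i=2: mask-off/ones → 65535
  i=3: tail/ones → 65535
  i=4: tail/ones → 65535
  i=5: tail/ones → 65535
  i=6: tail/ones → 65535
  i=7: tail/ones → 65535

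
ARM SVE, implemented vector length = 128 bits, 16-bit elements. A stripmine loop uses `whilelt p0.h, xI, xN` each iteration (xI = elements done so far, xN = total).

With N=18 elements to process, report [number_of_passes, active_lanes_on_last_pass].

[iterations, last_vl] = [3, 2]

register lanes = 128/16 = 8
N=18: ⌈18/8⌉ = 3 iters; last vl = 18 − 2×8 = 2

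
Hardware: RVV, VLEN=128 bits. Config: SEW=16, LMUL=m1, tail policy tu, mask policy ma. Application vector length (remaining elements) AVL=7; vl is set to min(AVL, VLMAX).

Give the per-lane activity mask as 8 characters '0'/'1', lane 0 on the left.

predicate = 11111110

VLMAX = (128 × 1) / 16 = 8 lanes
vl ← min(7, 8) = 7
bits (lane 0 leftmost): 11111110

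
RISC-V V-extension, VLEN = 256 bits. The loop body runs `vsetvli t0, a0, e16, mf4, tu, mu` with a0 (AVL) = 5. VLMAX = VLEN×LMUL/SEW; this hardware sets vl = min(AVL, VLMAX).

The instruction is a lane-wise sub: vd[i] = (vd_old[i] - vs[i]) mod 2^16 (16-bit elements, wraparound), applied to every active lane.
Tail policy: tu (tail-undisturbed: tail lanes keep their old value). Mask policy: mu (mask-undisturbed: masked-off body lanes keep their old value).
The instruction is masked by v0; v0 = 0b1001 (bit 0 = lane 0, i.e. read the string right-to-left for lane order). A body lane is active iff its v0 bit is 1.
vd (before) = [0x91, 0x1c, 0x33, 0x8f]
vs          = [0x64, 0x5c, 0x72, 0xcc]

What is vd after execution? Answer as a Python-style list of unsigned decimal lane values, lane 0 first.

VLMAX = (256 × 1/4) / 16 = 4 lanes
AVL=5 > VLMAX=4, so vl = 4
  i=0: sub(0x91,0x64) → 45
  i=1: mask-off/keep → 28
  i=2: mask-off/keep → 51
  i=3: sub(0x8f,0xcc) → 65475

vd = [45, 28, 51, 65475]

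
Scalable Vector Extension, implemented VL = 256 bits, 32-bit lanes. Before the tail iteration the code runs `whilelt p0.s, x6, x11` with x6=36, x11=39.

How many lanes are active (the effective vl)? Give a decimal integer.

vl = 3

register lanes = 256/32 = 8
active while 36+j < 39, i.e. j ∈ [0,3) capped at 8 ⇒ 3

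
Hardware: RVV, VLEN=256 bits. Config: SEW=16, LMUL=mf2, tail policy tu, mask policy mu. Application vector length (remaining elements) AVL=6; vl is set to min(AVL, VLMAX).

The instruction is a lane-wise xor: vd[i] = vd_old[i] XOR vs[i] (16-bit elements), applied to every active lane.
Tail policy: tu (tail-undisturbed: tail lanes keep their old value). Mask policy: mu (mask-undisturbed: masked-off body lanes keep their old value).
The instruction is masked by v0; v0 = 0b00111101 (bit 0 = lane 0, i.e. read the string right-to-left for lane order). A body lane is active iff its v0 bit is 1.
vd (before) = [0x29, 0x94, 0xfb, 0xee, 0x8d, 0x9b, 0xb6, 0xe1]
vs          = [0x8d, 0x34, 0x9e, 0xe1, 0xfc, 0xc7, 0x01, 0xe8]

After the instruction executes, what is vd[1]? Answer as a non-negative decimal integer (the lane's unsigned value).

vd[1] = 148

VLMAX = (256 × 1/2) / 16 = 8 lanes
vl = min(AVL, VLMAX) = min(6, 8) = 6
  i=0: xor(0x29,0x8d) → 164
  i=1: mask-off/keep → 148
  i=2: xor(0xfb,0x9e) → 101
  i=3: xor(0xee,0xe1) → 15
  i=4: xor(0x8d,0xfc) → 113
  i=5: xor(0x9b,0xc7) → 92
  i=6: tail/keep → 182
  i=7: tail/keep → 225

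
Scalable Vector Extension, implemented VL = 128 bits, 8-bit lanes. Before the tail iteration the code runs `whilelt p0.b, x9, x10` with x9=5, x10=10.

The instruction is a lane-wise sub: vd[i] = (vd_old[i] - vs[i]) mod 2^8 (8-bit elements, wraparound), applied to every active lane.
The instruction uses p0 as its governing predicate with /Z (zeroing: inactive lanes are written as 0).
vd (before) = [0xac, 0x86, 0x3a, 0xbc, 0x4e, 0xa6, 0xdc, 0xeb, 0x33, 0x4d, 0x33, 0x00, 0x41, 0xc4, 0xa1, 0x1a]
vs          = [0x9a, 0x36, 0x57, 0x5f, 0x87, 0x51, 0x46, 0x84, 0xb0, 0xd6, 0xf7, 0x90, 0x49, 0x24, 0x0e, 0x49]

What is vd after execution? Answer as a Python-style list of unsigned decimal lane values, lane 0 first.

vd = [18, 80, 227, 93, 199, 0, 0, 0, 0, 0, 0, 0, 0, 0, 0, 0]

lane count: 128 div 8 = 16
p0[j] = (5+j < 10); true for j=0..4 → 5 lanes set
vd[0] sub(0xac,0x9a) -> 0x12
vd[1] sub(0x86,0x36) -> 0x50
vd[2] sub(0x3a,0x57) -> 0xe3
vd[3] sub(0xbc,0x5f) -> 0x5d
vd[4] sub(0x4e,0x87) -> 0xc7
vd[5] tail/zero -> 0x00
vd[6] tail/zero -> 0x00
vd[7] tail/zero -> 0x00
vd[8] tail/zero -> 0x00
vd[9] tail/zero -> 0x00
vd[10] tail/zero -> 0x00
vd[11] tail/zero -> 0x00
vd[12] tail/zero -> 0x00
vd[13] tail/zero -> 0x00
vd[14] tail/zero -> 0x00
vd[15] tail/zero -> 0x00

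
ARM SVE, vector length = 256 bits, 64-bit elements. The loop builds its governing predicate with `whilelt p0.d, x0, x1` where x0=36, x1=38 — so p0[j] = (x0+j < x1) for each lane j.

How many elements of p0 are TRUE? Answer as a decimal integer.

vl = 2

lane count: 256 div 64 = 4
p0[j] = (36+j < 38); true for j=0..1 → 2 lanes set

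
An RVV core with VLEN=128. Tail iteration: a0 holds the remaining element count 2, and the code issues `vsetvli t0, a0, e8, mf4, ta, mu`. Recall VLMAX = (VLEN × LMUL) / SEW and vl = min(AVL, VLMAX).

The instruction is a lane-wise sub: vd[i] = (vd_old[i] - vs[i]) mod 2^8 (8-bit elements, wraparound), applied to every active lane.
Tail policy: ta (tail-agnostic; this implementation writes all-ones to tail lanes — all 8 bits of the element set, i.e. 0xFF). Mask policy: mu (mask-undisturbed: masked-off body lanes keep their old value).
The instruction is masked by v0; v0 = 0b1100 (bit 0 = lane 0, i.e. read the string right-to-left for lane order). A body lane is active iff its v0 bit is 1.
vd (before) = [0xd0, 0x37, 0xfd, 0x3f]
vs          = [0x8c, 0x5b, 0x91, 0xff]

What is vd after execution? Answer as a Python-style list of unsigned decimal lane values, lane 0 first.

VLMAX = (128 × 1/4) / 8 = 4 lanes
vl ← min(2, 4) = 2
vd[0] mask-off/keep -> 0xd0
vd[1] mask-off/keep -> 0x37
vd[2] tail/ones -> 0xff
vd[3] tail/ones -> 0xff

vd = [208, 55, 255, 255]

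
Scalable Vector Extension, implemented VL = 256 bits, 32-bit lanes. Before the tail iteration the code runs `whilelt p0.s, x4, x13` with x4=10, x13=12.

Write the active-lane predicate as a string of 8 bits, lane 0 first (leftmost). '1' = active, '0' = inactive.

lane count: 256 div 32 = 8
p0[j] = (10+j < 12); true for j=0..1 → 2 lanes set
bits (lane 0 leftmost): 11000000

predicate = 11000000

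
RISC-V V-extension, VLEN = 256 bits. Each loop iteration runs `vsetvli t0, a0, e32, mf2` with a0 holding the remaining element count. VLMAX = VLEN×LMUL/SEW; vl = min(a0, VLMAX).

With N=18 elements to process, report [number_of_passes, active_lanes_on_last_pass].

VLMAX = VLEN×LMUL/SEW = 256×1/2/32 = 4
iterations = ceil(18/4) = 5; final-pass vl = 2

[iterations, last_vl] = [5, 2]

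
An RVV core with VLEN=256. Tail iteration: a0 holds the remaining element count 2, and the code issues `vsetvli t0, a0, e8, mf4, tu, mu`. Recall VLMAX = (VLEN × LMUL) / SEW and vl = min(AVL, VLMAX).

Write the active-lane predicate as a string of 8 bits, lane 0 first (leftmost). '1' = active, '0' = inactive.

lanes per group: 256·1/4/8 = 8
vl ← min(2, 8) = 2
bits (lane 0 leftmost): 11000000

predicate = 11000000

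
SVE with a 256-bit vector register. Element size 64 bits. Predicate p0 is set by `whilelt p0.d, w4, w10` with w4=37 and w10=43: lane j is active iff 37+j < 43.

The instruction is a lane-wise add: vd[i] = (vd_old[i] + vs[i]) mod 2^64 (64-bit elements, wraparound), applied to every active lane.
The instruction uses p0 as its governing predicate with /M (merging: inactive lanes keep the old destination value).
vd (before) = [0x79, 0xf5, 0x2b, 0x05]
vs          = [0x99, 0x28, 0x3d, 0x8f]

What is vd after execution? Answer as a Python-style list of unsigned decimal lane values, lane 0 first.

vd = [274, 285, 104, 148]

lane count: 256 div 64 = 4
p0[j] = (37+j < 43); true for j=0..3 → 4 lanes set
vd[0] add(0x79,0x99) -> 0x112
vd[1] add(0xf5,0x28) -> 0x11d
vd[2] add(0x2b,0x3d) -> 0x68
vd[3] add(0x05,0x8f) -> 0x94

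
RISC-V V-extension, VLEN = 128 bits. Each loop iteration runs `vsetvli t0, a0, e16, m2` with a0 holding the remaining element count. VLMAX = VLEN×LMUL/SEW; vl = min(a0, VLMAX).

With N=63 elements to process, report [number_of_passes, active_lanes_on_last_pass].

VLMAX = VLEN×LMUL/SEW = 128×2/16 = 16
iterations = ceil(63/16) = 4; final-pass vl = 15

[iterations, last_vl] = [4, 15]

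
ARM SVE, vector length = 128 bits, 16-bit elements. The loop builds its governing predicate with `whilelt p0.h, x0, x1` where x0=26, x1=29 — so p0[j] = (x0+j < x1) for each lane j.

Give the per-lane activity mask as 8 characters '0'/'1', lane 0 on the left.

register lanes = 128/16 = 8
whilelt: lane j active iff 26+j < 29 → j < 3 → 3 active
bits (lane 0 leftmost): 11100000

predicate = 11100000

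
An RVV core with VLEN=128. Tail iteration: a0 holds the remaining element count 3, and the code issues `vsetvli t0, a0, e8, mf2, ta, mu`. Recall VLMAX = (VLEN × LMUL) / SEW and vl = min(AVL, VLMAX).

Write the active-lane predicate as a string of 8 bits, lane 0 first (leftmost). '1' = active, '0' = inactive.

predicate = 11100000

VLMAX = VLEN×LMUL/SEW = 128×1/2/8 = 8
vl = min(AVL, VLMAX) = min(3, 8) = 3
bits (lane 0 leftmost): 11100000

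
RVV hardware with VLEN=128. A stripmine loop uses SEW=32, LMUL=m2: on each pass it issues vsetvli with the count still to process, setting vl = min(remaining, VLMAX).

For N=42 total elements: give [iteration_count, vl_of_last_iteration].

[iterations, last_vl] = [6, 2]

VLMAX = VLEN×LMUL/SEW = 128×2/32 = 8
N=42: ⌈42/8⌉ = 6 iters; last vl = 42 − 5×8 = 2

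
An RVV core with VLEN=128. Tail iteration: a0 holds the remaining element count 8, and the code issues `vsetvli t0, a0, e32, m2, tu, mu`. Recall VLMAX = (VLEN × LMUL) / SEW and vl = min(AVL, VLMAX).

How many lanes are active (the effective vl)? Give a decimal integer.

vl = 8

VLMAX = (128 × 2) / 32 = 8 lanes
vl ← min(8, 8) = 8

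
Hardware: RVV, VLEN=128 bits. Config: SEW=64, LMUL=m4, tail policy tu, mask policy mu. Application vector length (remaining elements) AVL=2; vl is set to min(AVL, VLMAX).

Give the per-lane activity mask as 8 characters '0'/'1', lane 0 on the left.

predicate = 11000000

VLMAX = VLEN×LMUL/SEW = 128×4/64 = 8
vl ← min(2, 8) = 2
bits (lane 0 leftmost): 11000000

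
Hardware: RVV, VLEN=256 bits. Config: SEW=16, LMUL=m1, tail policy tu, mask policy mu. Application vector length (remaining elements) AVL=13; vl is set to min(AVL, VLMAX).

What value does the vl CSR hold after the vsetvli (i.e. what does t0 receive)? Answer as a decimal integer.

lanes per group: 256·1/16 = 16
vl ← min(13, 16) = 13

vl = 13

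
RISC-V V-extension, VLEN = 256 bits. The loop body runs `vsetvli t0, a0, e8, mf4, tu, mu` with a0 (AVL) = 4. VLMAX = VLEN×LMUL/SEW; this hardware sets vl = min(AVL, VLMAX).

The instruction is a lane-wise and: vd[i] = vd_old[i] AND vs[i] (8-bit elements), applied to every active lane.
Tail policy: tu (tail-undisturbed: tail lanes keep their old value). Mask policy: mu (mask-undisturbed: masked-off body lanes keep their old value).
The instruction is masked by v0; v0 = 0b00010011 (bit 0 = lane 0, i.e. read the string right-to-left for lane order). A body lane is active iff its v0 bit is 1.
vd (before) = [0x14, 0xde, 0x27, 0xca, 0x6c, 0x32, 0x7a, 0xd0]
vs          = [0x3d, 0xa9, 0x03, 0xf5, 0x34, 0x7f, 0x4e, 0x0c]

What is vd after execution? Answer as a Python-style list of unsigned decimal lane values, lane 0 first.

vd = [20, 136, 39, 202, 108, 50, 122, 208]

lanes per group: 256·1/4/8 = 8
vl ← min(4, 8) = 4
lane  0: and(0x14,0x3d) ⇒ 0x14
lane  1: and(0xde,0xa9) ⇒ 0x88
lane  2: mask-off/keep ⇒ 0x27
lane  3: mask-off/keep ⇒ 0xca
lane  4: tail/keep ⇒ 0x6c
lane  5: tail/keep ⇒ 0x32
lane  6: tail/keep ⇒ 0x7a
lane  7: tail/keep ⇒ 0xd0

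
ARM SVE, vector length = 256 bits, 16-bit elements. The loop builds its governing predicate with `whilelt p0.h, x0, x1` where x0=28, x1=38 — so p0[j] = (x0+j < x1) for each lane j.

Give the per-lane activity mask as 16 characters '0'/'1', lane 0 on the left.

predicate = 1111111111000000

register lanes = 256/16 = 16
whilelt: lane j active iff 28+j < 38 → j < 10 → 10 active
bits (lane 0 leftmost): 1111111111000000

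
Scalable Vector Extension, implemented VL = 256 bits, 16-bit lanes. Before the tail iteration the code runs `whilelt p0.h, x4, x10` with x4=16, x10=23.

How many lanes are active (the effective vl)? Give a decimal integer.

register lanes = 256/16 = 16
p0[j] = (16+j < 23); true for j=0..6 → 7 lanes set

vl = 7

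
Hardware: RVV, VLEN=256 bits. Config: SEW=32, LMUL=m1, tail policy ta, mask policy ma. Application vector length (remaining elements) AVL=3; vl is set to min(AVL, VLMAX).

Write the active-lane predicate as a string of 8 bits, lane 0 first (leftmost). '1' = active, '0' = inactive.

VLMAX = (256 × 1) / 32 = 8 lanes
AVL=3 ≤ VLMAX=8, so vl = 3
bits (lane 0 leftmost): 11100000

predicate = 11100000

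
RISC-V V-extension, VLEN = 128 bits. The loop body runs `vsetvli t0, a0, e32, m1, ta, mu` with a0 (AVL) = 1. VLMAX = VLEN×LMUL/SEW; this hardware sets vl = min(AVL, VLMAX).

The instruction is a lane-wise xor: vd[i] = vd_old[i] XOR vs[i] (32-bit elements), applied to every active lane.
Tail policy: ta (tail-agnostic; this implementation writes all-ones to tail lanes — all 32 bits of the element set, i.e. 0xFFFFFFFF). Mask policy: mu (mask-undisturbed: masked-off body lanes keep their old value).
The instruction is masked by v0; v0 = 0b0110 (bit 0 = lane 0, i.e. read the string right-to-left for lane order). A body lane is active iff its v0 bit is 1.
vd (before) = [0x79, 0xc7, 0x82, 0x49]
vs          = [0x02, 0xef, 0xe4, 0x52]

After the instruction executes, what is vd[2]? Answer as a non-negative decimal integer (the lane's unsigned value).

vd[2] = 4294967295

lanes per group: 128·1/32 = 4
vl = min(AVL, VLMAX) = min(1, 4) = 1
[0] mask-off/keep = 0x79
[1] tail/ones = 0xffffffff
[2] tail/ones = 0xffffffff
[3] tail/ones = 0xffffffff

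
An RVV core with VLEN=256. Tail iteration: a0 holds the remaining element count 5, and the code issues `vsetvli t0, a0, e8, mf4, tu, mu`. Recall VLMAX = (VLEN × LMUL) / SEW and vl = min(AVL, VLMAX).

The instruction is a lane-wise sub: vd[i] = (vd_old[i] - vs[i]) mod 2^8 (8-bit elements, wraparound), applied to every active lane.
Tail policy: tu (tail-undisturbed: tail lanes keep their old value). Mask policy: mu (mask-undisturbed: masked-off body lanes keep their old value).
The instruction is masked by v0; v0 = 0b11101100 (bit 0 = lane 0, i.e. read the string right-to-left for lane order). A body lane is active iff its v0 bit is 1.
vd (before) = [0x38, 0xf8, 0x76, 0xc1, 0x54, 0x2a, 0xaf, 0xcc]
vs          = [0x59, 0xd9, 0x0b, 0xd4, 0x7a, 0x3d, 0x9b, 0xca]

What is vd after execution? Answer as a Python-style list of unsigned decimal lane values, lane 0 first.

VLMAX = (256 × 1/4) / 8 = 8 lanes
vl ← min(5, 8) = 5
vd[0] mask-off/keep -> 0x38
vd[1] mask-off/keep -> 0xf8
vd[2] sub(0x76,0x0b) -> 0x6b
vd[3] sub(0xc1,0xd4) -> 0xed
vd[4] mask-off/keep -> 0x54
vd[5] tail/keep -> 0x2a
vd[6] tail/keep -> 0xaf
vd[7] tail/keep -> 0xcc

vd = [56, 248, 107, 237, 84, 42, 175, 204]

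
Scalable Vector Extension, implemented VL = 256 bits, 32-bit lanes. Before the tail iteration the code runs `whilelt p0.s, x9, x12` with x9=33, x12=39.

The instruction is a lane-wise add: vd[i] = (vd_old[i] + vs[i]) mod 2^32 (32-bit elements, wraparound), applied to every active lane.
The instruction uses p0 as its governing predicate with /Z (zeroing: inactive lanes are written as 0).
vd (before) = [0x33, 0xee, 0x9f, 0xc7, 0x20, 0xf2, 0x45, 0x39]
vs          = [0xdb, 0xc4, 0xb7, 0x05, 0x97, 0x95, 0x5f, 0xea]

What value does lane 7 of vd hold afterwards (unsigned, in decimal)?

lane count: 256 div 32 = 8
whilelt: lane j active iff 33+j < 39 → j < 6 → 6 active
lane  0: add(0x33,0xdb) ⇒ 0x10e
lane  1: add(0xee,0xc4) ⇒ 0x1b2
lane  2: add(0x9f,0xb7) ⇒ 0x156
lane  3: add(0xc7,0x05) ⇒ 0xcc
lane  4: add(0x20,0x97) ⇒ 0xb7
lane  5: add(0xf2,0x95) ⇒ 0x187
lane  6: tail/zero ⇒ 0x00
lane  7: tail/zero ⇒ 0x00

vd[7] = 0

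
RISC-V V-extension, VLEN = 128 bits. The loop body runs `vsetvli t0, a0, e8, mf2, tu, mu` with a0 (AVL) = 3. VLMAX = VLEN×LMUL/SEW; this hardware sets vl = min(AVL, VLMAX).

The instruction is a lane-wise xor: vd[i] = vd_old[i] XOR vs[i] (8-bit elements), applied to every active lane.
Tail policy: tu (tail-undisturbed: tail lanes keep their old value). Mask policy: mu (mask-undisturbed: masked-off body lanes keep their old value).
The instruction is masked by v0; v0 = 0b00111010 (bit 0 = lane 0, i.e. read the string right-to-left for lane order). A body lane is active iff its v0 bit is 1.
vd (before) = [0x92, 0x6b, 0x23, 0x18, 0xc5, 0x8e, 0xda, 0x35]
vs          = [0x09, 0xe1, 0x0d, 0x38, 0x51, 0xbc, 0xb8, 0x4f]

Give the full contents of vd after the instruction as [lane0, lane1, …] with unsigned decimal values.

lanes per group: 128·1/2/8 = 8
vl = min(AVL, VLMAX) = min(3, 8) = 3
[0] mask-off/keep = 0x92
[1] xor(0x6b,0xe1) = 0x8a
[2] mask-off/keep = 0x23
[3] tail/keep = 0x18
[4] tail/keep = 0xc5
[5] tail/keep = 0x8e
[6] tail/keep = 0xda
[7] tail/keep = 0x35

vd = [146, 138, 35, 24, 197, 142, 218, 53]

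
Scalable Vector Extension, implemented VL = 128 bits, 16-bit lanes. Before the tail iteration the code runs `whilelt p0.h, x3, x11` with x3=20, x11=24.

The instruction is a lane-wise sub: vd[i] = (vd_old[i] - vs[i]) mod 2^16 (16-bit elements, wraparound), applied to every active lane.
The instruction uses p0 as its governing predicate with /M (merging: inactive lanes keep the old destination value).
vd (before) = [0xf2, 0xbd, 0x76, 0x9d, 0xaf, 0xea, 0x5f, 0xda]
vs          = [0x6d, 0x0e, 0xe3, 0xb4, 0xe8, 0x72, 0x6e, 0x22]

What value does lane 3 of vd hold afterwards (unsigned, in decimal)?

vd[3] = 65513

lane count: 128 div 16 = 8
whilelt: lane j active iff 20+j < 24 → j < 4 → 4 active
vd[0] sub(0xf2,0x6d) -> 0x85
vd[1] sub(0xbd,0x0e) -> 0xaf
vd[2] sub(0x76,0xe3) -> 0xff93
vd[3] sub(0x9d,0xb4) -> 0xffe9
vd[4] tail/keep -> 0xaf
vd[5] tail/keep -> 0xea
vd[6] tail/keep -> 0x5f
vd[7] tail/keep -> 0xda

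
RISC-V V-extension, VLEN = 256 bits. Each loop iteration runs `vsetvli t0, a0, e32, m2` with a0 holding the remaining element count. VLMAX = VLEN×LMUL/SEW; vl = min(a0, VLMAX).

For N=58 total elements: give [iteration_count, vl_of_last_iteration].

VLMAX = VLEN×LMUL/SEW = 256×2/32 = 16
iterations = ceil(58/16) = 4; final-pass vl = 10

[iterations, last_vl] = [4, 10]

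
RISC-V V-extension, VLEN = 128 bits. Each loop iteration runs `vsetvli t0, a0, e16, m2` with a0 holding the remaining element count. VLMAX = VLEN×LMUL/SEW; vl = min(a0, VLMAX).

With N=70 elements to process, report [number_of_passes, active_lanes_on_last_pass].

[iterations, last_vl] = [5, 6]

VLMAX = VLEN×LMUL/SEW = 128×2/16 = 16
70 elements at 16/iter → 5 passes, remainder 6 on the last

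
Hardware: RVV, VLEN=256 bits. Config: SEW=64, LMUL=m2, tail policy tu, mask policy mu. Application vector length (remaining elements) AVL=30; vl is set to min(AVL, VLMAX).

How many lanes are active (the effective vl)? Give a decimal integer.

vl = 8

VLMAX = VLEN×LMUL/SEW = 256×2/64 = 8
vl ← min(30, 8) = 8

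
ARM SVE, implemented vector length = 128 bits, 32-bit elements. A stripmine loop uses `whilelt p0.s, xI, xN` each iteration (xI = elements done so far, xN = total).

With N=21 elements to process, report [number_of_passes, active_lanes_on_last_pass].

[iterations, last_vl] = [6, 1]

128-bit reg / 32-bit elem → 4 lanes
iterations = ceil(21/4) = 6; final-pass vl = 1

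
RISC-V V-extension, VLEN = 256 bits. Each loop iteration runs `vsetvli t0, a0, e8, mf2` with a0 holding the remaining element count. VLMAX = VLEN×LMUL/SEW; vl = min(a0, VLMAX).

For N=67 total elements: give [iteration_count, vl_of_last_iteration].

[iterations, last_vl] = [5, 3]

lanes per group: 256·1/2/8 = 16
N=67: ⌈67/16⌉ = 5 iters; last vl = 67 − 4×16 = 3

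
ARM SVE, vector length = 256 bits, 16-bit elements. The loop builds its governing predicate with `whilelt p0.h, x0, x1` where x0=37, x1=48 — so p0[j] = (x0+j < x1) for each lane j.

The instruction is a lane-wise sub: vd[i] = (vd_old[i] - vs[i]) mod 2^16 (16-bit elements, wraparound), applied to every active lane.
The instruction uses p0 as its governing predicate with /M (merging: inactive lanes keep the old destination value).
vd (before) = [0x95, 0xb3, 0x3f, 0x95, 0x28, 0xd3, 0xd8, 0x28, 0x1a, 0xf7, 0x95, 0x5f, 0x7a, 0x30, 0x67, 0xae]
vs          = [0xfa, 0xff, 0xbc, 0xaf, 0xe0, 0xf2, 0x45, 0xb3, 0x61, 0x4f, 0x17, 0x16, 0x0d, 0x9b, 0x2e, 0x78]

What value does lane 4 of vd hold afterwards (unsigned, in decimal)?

vd[4] = 65352

lane count: 256 div 16 = 16
active while 37+j < 48, i.e. j ∈ [0,11) capped at 16 ⇒ 11
lane  0: sub(0x95,0xfa) ⇒ 0xff9b
lane  1: sub(0xb3,0xff) ⇒ 0xffb4
lane  2: sub(0x3f,0xbc) ⇒ 0xff83
lane  3: sub(0x95,0xaf) ⇒ 0xffe6
lane  4: sub(0x28,0xe0) ⇒ 0xff48
lane  5: sub(0xd3,0xf2) ⇒ 0xffe1
lane  6: sub(0xd8,0x45) ⇒ 0x93
lane  7: sub(0x28,0xb3) ⇒ 0xff75
lane  8: sub(0x1a,0x61) ⇒ 0xffb9
lane  9: sub(0xf7,0x4f) ⇒ 0xa8
lane 10: sub(0x95,0x17) ⇒ 0x7e
lane 11: tail/keep ⇒ 0x5f
lane 12: tail/keep ⇒ 0x7a
lane 13: tail/keep ⇒ 0x30
lane 14: tail/keep ⇒ 0x67
lane 15: tail/keep ⇒ 0xae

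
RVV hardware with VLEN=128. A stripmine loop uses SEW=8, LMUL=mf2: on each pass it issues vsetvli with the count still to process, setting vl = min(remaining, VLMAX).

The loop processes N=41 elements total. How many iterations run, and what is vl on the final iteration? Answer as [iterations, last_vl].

[iterations, last_vl] = [6, 1]

VLMAX = VLEN×LMUL/SEW = 128×1/2/8 = 8
N=41: ⌈41/8⌉ = 6 iters; last vl = 41 − 5×8 = 1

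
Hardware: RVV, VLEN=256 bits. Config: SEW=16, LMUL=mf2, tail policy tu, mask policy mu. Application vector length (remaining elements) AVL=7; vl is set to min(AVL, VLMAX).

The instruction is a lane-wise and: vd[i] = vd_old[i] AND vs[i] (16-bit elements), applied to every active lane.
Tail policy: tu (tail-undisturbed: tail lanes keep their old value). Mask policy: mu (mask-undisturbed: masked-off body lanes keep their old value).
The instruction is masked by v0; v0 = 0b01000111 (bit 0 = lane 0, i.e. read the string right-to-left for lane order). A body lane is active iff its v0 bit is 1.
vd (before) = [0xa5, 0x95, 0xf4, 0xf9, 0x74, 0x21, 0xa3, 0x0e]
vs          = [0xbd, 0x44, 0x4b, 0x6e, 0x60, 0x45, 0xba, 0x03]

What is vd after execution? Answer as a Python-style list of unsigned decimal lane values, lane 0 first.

vd = [165, 4, 64, 249, 116, 33, 162, 14]

lanes per group: 256·1/2/16 = 8
vl = min(AVL, VLMAX) = min(7, 8) = 7
[0] and(0xa5,0xbd) = 0xa5
[1] and(0x95,0x44) = 0x04
[2] and(0xf4,0x4b) = 0x40
[3] mask-off/keep = 0xf9
[4] mask-off/keep = 0x74
[5] mask-off/keep = 0x21
[6] and(0xa3,0xba) = 0xa2
[7] tail/keep = 0x0e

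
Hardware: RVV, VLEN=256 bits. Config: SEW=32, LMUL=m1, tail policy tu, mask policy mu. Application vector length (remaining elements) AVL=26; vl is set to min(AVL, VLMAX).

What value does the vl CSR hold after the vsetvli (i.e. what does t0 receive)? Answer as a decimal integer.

VLMAX = VLEN×LMUL/SEW = 256×1/32 = 8
AVL=26 > VLMAX=8, so vl = 8

vl = 8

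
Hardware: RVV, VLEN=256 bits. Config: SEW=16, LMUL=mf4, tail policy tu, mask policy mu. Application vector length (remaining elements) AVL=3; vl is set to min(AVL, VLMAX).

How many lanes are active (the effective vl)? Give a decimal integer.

VLMAX = VLEN×LMUL/SEW = 256×1/4/16 = 4
vl ← min(3, 4) = 3

vl = 3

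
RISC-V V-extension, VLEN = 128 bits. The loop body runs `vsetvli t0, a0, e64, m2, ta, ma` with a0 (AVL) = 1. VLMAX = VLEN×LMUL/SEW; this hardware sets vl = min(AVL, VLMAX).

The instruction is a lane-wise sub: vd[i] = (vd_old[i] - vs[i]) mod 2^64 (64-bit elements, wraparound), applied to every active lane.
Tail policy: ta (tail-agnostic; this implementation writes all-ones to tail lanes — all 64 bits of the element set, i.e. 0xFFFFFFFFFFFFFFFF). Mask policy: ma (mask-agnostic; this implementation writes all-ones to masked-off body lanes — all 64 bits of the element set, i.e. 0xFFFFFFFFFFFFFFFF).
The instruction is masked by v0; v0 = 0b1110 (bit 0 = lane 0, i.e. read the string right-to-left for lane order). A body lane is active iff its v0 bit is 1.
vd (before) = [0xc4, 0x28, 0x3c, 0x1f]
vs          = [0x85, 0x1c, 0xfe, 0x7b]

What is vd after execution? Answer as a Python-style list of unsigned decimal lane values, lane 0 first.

lanes per group: 128·2/64 = 4
AVL=1 ≤ VLMAX=4, so vl = 1
vd[0] mask-off/ones -> 0xffffffffffffffff
vd[1] tail/ones -> 0xffffffffffffffff
vd[2] tail/ones -> 0xffffffffffffffff
vd[3] tail/ones -> 0xffffffffffffffff

vd = [18446744073709551615, 18446744073709551615, 18446744073709551615, 18446744073709551615]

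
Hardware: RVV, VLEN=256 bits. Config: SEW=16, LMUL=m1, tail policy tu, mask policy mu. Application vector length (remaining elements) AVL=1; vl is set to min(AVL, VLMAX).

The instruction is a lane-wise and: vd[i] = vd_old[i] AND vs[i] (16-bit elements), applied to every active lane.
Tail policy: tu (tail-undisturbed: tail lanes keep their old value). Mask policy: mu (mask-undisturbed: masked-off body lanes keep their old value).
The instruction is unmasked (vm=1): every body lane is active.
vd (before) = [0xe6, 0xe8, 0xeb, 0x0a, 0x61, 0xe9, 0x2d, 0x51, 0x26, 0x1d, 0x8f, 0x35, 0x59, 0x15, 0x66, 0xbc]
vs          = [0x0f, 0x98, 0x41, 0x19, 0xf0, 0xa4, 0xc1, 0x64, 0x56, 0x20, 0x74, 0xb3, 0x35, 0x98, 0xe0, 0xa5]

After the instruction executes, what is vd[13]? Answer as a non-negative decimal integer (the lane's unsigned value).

VLMAX = VLEN×LMUL/SEW = 256×1/16 = 16
vl = min(AVL, VLMAX) = min(1, 16) = 1
[0] and(0xe6,0x0f) = 0x06
[1] tail/keep = 0xe8
[2] tail/keep = 0xeb
[3] tail/keep = 0x0a
[4] tail/keep = 0x61
[5] tail/keep = 0xe9
[6] tail/keep = 0x2d
[7] tail/keep = 0x51
[8] tail/keep = 0x26
[9] tail/keep = 0x1d
[10] tail/keep = 0x8f
[11] tail/keep = 0x35
[12] tail/keep = 0x59
[13] tail/keep = 0x15
[14] tail/keep = 0x66
[15] tail/keep = 0xbc

vd[13] = 21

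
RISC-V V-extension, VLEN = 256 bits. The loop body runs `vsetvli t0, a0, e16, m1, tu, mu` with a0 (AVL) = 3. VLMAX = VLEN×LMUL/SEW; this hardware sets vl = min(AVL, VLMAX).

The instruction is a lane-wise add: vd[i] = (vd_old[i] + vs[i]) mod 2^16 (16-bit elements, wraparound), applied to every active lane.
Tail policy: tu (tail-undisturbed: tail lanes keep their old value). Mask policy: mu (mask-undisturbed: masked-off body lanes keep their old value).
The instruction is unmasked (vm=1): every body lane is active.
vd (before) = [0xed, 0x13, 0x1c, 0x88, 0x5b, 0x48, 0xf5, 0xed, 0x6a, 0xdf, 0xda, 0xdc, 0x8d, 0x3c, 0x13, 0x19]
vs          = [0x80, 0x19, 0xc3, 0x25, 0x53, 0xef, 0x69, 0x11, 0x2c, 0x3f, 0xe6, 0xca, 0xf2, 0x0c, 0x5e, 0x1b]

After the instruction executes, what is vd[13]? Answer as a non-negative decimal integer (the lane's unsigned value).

vd[13] = 60

VLMAX = VLEN×LMUL/SEW = 256×1/16 = 16
vl = min(AVL, VLMAX) = min(3, 16) = 3
  i=0: add(0xed,0x80) → 365
  i=1: add(0x13,0x19) → 44
  i=2: add(0x1c,0xc3) → 223
  i=3: tail/keep → 136
  i=4: tail/keep → 91
  i=5: tail/keep → 72
  i=6: tail/keep → 245
  i=7: tail/keep → 237
  i=8: tail/keep → 106
  i=9: tail/keep → 223
  i=10: tail/keep → 218
  i=11: tail/keep → 220
  i=12: tail/keep → 141
  i=13: tail/keep → 60
  i=14: tail/keep → 19
  i=15: tail/keep → 25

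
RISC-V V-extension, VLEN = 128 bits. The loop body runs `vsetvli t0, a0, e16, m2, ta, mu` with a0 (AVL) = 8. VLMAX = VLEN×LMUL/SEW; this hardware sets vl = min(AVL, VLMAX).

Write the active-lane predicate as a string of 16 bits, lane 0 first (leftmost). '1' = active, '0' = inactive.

VLMAX = VLEN×LMUL/SEW = 128×2/16 = 16
vl = min(AVL, VLMAX) = min(8, 16) = 8
bits (lane 0 leftmost): 1111111100000000

predicate = 1111111100000000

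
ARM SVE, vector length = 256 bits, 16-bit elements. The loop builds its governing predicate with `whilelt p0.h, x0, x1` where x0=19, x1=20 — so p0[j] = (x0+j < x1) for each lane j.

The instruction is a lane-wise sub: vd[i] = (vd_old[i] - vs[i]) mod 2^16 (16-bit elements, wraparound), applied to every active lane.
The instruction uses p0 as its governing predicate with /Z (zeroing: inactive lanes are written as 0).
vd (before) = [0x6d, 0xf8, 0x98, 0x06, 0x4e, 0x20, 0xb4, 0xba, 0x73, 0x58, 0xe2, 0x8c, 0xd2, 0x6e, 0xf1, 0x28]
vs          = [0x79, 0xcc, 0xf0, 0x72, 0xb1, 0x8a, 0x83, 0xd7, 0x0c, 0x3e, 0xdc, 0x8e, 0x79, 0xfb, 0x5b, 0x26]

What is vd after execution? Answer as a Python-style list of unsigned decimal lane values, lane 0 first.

register lanes = 256/16 = 16
whilelt: lane j active iff 19+j < 20 → j < 1 → 1 active
lane  0: sub(0x6d,0x79) ⇒ 0xfff4
lane  1: tail/zero ⇒ 0x00
lane  2: tail/zero ⇒ 0x00
lane  3: tail/zero ⇒ 0x00
lane  4: tail/zero ⇒ 0x00
lane  5: tail/zero ⇒ 0x00
lane  6: tail/zero ⇒ 0x00
lane  7: tail/zero ⇒ 0x00
lane  8: tail/zero ⇒ 0x00
lane  9: tail/zero ⇒ 0x00
lane 10: tail/zero ⇒ 0x00
lane 11: tail/zero ⇒ 0x00
lane 12: tail/zero ⇒ 0x00
lane 13: tail/zero ⇒ 0x00
lane 14: tail/zero ⇒ 0x00
lane 15: tail/zero ⇒ 0x00

vd = [65524, 0, 0, 0, 0, 0, 0, 0, 0, 0, 0, 0, 0, 0, 0, 0]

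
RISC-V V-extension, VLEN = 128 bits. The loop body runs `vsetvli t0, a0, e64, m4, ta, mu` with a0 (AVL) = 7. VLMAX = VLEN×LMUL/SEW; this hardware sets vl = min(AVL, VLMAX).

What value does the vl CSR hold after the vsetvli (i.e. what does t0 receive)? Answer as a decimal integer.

vl = 7

lanes per group: 128·4/64 = 8
vl ← min(7, 8) = 7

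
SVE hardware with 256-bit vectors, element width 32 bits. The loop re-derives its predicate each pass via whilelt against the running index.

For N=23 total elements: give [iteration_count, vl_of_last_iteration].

256-bit reg / 32-bit elem → 8 lanes
iterations = ceil(23/8) = 3; final-pass vl = 7

[iterations, last_vl] = [3, 7]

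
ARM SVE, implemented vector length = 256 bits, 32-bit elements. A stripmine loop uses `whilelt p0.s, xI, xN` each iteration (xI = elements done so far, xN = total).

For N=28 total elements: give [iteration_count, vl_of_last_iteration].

[iterations, last_vl] = [4, 4]

register lanes = 256/32 = 8
N=28: ⌈28/8⌉ = 4 iters; last vl = 28 − 3×8 = 4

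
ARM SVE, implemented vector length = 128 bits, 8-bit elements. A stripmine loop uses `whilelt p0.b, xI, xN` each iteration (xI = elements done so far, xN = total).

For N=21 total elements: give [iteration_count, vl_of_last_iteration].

[iterations, last_vl] = [2, 5]

lane count: 128 div 8 = 16
N=21: ⌈21/16⌉ = 2 iters; last vl = 21 − 1×16 = 5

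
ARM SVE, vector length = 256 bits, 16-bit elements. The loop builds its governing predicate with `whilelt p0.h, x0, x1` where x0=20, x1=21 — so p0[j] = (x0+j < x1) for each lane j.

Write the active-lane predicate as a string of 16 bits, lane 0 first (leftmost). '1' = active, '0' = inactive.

register lanes = 256/16 = 16
whilelt: lane j active iff 20+j < 21 → j < 1 → 1 active
bits (lane 0 leftmost): 1000000000000000

predicate = 1000000000000000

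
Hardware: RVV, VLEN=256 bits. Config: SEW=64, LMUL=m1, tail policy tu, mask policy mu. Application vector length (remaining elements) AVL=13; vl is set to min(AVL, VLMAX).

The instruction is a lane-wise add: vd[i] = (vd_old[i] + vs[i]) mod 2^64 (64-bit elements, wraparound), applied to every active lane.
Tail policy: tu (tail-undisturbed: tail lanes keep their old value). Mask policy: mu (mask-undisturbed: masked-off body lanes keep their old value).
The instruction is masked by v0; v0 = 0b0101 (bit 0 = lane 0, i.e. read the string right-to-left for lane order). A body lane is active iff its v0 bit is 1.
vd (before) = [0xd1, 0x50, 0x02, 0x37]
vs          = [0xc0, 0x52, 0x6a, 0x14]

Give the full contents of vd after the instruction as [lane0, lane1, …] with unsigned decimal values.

lanes per group: 256·1/64 = 4
AVL=13 > VLMAX=4, so vl = 4
[0] add(0xd1,0xc0) = 0x191
[1] mask-off/keep = 0x50
[2] add(0x02,0x6a) = 0x6c
[3] mask-off/keep = 0x37

vd = [401, 80, 108, 55]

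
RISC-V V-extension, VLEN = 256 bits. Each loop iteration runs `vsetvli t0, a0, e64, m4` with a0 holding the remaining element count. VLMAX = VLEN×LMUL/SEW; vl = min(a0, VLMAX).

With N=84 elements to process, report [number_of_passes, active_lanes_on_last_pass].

lanes per group: 256·4/64 = 16
N=84: ⌈84/16⌉ = 6 iters; last vl = 84 − 5×16 = 4

[iterations, last_vl] = [6, 4]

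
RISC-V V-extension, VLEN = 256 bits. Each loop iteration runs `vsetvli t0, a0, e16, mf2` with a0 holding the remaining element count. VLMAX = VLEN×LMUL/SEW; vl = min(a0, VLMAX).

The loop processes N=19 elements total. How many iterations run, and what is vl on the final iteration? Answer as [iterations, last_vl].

VLMAX = VLEN×LMUL/SEW = 256×1/2/16 = 8
19 elements at 8/iter → 3 passes, remainder 3 on the last

[iterations, last_vl] = [3, 3]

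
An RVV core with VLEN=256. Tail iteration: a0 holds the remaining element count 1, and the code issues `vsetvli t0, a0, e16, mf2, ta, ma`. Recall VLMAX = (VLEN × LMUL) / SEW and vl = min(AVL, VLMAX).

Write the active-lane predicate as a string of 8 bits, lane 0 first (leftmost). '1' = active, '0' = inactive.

predicate = 10000000

VLMAX = VLEN×LMUL/SEW = 256×1/2/16 = 8
vl = min(AVL, VLMAX) = min(1, 8) = 1
bits (lane 0 leftmost): 10000000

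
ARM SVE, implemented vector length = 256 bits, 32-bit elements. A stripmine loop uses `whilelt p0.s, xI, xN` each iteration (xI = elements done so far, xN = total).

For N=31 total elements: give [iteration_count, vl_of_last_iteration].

[iterations, last_vl] = [4, 7]

lane count: 256 div 32 = 8
31 elements at 8/iter → 4 passes, remainder 7 on the last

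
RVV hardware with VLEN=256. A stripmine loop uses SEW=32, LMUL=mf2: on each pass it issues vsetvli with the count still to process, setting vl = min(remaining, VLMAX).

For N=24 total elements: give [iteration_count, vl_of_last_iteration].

[iterations, last_vl] = [6, 4]

VLMAX = (256 × 1/2) / 32 = 4 lanes
24 elements at 4/iter → 6 passes, remainder 4 on the last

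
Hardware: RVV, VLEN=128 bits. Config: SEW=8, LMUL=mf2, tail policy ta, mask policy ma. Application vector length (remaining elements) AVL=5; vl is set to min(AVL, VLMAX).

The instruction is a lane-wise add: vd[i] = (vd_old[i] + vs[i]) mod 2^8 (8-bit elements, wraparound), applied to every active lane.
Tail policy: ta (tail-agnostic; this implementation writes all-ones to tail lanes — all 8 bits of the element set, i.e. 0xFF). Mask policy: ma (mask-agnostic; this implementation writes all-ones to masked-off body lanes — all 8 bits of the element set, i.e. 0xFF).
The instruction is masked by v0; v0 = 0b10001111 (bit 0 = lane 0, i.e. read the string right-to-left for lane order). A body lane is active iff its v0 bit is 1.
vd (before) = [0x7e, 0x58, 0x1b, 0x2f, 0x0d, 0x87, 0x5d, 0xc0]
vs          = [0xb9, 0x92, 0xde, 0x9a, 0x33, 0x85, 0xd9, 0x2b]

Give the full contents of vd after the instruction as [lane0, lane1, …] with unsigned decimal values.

vd = [55, 234, 249, 201, 255, 255, 255, 255]

VLMAX = (128 × 1/2) / 8 = 8 lanes
vl = min(AVL, VLMAX) = min(5, 8) = 5
lane  0: add(0x7e,0xb9) ⇒ 0x37
lane  1: add(0x58,0x92) ⇒ 0xea
lane  2: add(0x1b,0xde) ⇒ 0xf9
lane  3: add(0x2f,0x9a) ⇒ 0xc9
lane  4: mask-off/ones ⇒ 0xff
lane  5: tail/ones ⇒ 0xff
lane  6: tail/ones ⇒ 0xff
lane  7: tail/ones ⇒ 0xff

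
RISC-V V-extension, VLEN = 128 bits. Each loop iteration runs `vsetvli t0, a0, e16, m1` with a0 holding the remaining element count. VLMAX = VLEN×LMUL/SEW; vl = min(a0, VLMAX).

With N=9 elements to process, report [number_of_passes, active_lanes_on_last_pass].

VLMAX = VLEN×LMUL/SEW = 128×1/16 = 8
9 elements at 8/iter → 2 passes, remainder 1 on the last

[iterations, last_vl] = [2, 1]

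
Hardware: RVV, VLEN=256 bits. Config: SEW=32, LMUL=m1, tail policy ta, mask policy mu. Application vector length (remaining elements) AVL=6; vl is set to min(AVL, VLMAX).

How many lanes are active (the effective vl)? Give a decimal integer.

VLMAX = (256 × 1) / 32 = 8 lanes
vl = min(AVL, VLMAX) = min(6, 8) = 6

vl = 6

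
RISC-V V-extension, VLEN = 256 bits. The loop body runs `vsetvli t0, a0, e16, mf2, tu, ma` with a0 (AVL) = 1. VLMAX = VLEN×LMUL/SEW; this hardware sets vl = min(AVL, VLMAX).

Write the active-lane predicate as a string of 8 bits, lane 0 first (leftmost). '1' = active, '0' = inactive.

predicate = 10000000

VLMAX = VLEN×LMUL/SEW = 256×1/2/16 = 8
vl ← min(1, 8) = 1
bits (lane 0 leftmost): 10000000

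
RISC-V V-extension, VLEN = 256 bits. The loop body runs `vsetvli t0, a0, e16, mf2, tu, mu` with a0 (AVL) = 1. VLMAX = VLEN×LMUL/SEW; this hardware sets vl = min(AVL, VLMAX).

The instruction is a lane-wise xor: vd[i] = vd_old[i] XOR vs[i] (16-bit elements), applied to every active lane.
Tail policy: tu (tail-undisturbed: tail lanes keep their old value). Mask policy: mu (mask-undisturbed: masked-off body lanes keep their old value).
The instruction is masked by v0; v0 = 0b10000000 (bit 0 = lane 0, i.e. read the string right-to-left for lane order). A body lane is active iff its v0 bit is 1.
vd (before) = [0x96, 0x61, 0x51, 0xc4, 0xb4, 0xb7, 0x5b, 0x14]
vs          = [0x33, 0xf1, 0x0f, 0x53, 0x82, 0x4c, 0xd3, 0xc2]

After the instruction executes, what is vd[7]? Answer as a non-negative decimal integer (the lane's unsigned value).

VLMAX = (256 × 1/2) / 16 = 8 lanes
vl = min(AVL, VLMAX) = min(1, 8) = 1
vd[0] mask-off/keep -> 0x96
vd[1] tail/keep -> 0x61
vd[2] tail/keep -> 0x51
vd[3] tail/keep -> 0xc4
vd[4] tail/keep -> 0xb4
vd[5] tail/keep -> 0xb7
vd[6] tail/keep -> 0x5b
vd[7] tail/keep -> 0x14

vd[7] = 20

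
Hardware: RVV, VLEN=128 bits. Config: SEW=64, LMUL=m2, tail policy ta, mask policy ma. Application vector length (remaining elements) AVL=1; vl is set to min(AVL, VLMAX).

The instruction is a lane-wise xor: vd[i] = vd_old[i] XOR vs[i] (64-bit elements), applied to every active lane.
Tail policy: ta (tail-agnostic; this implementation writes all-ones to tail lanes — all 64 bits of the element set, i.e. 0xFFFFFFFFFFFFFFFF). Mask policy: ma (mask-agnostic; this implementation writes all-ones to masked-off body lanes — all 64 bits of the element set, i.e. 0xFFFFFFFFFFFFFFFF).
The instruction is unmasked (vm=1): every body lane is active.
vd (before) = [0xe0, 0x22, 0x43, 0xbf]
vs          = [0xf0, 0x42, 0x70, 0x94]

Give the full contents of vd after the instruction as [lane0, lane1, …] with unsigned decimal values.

VLMAX = (128 × 2) / 64 = 4 lanes
vl ← min(1, 4) = 1
  i=0: xor(0xe0,0xf0) → 16
  i=1: tail/ones → 18446744073709551615
  i=2: tail/ones → 18446744073709551615
  i=3: tail/ones → 18446744073709551615

vd = [16, 18446744073709551615, 18446744073709551615, 18446744073709551615]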